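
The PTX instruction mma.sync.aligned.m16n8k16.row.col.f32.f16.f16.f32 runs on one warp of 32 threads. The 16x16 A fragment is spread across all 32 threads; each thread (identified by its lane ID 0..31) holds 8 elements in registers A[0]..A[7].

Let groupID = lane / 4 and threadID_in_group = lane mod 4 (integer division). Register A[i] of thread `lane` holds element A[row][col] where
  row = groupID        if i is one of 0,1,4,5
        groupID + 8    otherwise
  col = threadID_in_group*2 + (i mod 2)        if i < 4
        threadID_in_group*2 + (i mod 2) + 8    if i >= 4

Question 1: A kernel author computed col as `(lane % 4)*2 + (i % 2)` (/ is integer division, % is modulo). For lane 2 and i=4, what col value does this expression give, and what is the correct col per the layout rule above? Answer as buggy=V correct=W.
`(lane % 4)*2 + (i % 2)`[2,4]->4
lane 2->2/4=0, 2 mod 4=2
i=4  r:0+0->0  c:2·2+0+8->12
col: 4 vs 12

buggy=4 correct=12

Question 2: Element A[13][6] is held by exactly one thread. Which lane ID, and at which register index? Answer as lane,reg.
r=13→G=5,rhi=1  c=6→chi=0,T=3,p=0
L=5*4+3=23  i=0*4+1*2+0=2

23,2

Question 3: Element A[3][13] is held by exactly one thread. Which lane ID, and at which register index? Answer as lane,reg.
r=3->g=3,rb=0  c=13->cb=1,t=2,b0=1
L=3*4+2=14  i=1*4+0*2+1=5

14,5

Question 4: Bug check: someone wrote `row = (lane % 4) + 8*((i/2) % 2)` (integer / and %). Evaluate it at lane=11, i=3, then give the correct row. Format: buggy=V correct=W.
buggy=11 correct=10

`(lane % 4) + 8*((i/2) % 2)`[11,3]→11
11: G=2,T=3
[3] (2+8,3*2+1+0) = (10,7)
row: 11 vs 10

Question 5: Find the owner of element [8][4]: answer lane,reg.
2,2

r=8->g=0,rb=1  c=4->cb=0,t=2,b0=0
L=0*4+2=2  i=0*4+1*2+0=2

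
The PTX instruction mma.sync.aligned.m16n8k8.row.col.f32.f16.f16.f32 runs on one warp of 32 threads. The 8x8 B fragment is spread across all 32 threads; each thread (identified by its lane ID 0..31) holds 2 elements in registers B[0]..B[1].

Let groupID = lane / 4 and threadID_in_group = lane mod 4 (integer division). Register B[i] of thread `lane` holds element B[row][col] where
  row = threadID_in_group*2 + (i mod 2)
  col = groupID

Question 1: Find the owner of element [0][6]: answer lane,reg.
c:6=>grp=6  r:0=>tig=0,lo=0
L=6*4+0=24  i=0=0

24,0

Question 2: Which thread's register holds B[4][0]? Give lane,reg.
c:0=>grp=0  r:4=>tig=2,lo=0
L=0*4+2=2  i=0=0

2,0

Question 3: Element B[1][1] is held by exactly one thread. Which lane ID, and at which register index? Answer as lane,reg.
c=1⇒gr=1  r=1⇒th=0,odd=1
L=1*4+0=4  i=1=1

4,1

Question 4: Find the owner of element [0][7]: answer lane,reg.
c=7⇒gr=7  r=0⇒th=0,odd=0
L=7*4+0=28  i=0=0

28,0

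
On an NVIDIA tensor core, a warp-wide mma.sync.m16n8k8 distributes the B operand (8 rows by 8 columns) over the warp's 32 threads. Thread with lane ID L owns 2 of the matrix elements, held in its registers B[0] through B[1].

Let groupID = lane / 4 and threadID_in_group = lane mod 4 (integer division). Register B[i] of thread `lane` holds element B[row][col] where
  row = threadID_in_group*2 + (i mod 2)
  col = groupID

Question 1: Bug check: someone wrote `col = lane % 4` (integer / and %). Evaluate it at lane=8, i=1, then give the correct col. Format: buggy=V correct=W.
`lane % 4`[8,1]→0
lane 8→8/4=2, 8 mod 4=0
i=1  r:2·0+1→1  c:2
col: 0 vs 2

buggy=0 correct=2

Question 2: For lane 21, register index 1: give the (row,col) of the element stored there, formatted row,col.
3,5

lane 21→21/4=5, 21 mod 4=1
i=1  r:2·1+1→3  c:5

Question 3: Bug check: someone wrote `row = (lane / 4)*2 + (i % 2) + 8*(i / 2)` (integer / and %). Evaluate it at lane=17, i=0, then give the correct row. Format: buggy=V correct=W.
`(lane / 4)*2 + (i % 2) + 8*(i / 2)`[17,0]->8
lane 17: gid=4 (17/4), tid=1 (17%4)
i=0: r=1*2+0=2, c=gid=4
row: 8 vs 2

buggy=8 correct=2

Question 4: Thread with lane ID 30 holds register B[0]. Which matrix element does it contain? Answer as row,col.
4,7

lane 30=>30/4=7, 30 mod 4=2
i=0  r:2·2+0=>4  c:7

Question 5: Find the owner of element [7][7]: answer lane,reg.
c=7→G=7  r=7→T=3,p=1
L=7*4+3=31  i=1=1

31,1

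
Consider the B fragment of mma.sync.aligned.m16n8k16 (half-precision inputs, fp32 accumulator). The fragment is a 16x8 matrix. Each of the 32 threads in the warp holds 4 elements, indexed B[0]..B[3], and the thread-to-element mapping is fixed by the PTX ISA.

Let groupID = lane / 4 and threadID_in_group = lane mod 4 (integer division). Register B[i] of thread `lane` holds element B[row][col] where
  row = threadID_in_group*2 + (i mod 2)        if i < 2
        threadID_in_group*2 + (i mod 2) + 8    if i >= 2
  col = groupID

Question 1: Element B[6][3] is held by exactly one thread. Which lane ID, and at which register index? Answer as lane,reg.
15,0

c: 3->gid=3  r: 6->r8=0,tid=3,i&1=0
L=3*4+3=15  i=0*2+0=0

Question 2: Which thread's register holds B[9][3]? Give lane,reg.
12,3

c:3=>grp=3  r:9=>rB=1,tig=0,lo=1
L=3*4+0=12  i=1*2+1=3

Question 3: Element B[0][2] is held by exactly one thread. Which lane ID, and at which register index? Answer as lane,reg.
c=2->g=2  r=0->rb=0,t=0,b0=0
L=2*4+0=8  i=0*2+0=0

8,0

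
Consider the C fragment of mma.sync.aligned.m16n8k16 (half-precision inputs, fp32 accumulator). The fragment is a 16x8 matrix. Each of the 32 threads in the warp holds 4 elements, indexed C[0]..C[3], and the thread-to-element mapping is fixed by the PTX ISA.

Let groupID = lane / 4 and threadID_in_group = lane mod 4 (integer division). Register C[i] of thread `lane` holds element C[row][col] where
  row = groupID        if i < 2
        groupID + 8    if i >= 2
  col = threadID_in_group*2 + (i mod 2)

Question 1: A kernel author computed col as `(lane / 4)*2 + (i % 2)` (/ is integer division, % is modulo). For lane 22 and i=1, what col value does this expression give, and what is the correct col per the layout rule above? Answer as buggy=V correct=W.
buggy=11 correct=5

`(lane / 4)*2 + (i % 2)`[22,1]⇒11
lane 22: gr=5 (22/4), th=2 (22%4)
i=1: r=5+0=5, c=2*2+1=5
col: 11 vs 5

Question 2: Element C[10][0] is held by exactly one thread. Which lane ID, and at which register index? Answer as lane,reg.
r: 10->gid=2,r8=1  c: 0->tid=0,i&1=0
L=2*4+0=8  i=1*2+0=2

8,2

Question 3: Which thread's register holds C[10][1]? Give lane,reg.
r: 10->gid=2,r8=1  c: 1->tid=0,i&1=1
L=2*4+0=8  i=1*2+1=3

8,3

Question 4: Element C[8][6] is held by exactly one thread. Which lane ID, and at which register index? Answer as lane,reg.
r=8⇒gr=0,Rb=1  c=6⇒th=3,odd=0
L=0*4+3=3  i=1*2+0=2

3,2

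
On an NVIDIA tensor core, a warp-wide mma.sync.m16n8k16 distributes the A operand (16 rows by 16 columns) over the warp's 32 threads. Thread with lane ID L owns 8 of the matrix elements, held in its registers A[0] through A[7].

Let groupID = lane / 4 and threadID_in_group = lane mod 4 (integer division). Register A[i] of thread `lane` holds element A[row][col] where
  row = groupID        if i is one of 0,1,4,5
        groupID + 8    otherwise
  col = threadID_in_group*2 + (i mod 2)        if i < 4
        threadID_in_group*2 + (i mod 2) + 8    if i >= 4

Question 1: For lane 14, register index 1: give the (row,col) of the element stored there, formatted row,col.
3,5

lane 14=>14/4=3, 14 mod 4=2
i=1  r:3+0=>3  c:2·2+1+0=>5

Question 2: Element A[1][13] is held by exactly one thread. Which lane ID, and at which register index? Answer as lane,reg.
6,5

r:1=>grp=1,rB=0  c:13=>cB=1,tig=2,lo=1
L=1*4+2=6  i=1*4+0*2+1=5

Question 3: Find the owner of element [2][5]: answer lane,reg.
r:2=>grp=2,rB=0  c:5=>cB=0,tig=2,lo=1
L=2*4+2=10  i=0*4+0*2+1=1

10,1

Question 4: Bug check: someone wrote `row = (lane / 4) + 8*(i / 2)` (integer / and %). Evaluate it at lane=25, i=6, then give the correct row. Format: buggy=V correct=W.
buggy=30 correct=14

`(lane / 4) + 8*(i / 2)`[25,6]→30
25: G=6,T=1
[6] (6+8,1*2+0+8) = (14,10)
row: 30 vs 14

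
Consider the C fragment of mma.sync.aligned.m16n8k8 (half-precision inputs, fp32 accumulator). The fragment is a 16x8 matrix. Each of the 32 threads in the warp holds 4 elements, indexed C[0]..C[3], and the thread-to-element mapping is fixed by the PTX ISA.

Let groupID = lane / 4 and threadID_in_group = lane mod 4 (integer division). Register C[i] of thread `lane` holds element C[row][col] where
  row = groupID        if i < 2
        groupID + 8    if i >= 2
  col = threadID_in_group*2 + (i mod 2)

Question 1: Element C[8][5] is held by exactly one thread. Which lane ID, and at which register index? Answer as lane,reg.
r:8=>grp=0,rB=1  c:5=>tig=2,lo=1
L=0*4+2=2  i=1*2+1=3

2,3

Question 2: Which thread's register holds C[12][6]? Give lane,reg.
r: 12->gid=4,r8=1  c: 6->tid=3,i&1=0
L=4*4+3=19  i=1*2+0=2

19,2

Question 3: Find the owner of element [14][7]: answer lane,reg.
r=14→G=6,rhi=1  c=7→T=3,p=1
L=6*4+3=27  i=1*2+1=3

27,3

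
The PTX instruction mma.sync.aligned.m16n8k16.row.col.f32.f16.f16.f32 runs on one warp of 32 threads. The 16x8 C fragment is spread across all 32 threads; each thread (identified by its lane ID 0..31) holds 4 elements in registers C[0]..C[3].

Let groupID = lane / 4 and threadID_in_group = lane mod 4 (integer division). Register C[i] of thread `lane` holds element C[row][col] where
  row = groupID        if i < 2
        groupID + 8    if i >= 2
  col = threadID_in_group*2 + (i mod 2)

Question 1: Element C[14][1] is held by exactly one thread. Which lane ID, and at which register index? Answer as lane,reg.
24,3

r=14⇒gr=6,Rb=1  c=1⇒th=0,odd=1
L=6*4+0=24  i=1*2+1=3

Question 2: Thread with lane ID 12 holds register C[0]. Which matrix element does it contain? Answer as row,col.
lane 12->12/4=3, 12 mod 4=0
i=0  r:3+0->3  c:2·0+0->0

3,0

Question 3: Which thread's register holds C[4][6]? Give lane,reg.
r=4->g=4,rb=0  c=6->t=3,b0=0
L=4*4+3=19  i=0*2+0=0

19,0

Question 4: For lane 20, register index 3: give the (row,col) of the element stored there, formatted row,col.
13,1

lane 20: g=5 (20/4), t=0 (20%4)
i=3: r=5+8=13, c=0*2+1=1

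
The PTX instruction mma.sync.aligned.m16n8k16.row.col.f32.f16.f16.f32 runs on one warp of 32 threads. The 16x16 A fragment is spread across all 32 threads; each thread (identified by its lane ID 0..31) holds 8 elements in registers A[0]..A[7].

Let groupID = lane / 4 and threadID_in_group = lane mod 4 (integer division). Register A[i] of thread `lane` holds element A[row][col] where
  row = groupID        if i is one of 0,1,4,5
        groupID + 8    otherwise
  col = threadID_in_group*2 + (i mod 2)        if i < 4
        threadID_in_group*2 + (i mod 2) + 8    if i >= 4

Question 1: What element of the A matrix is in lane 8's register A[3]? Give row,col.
10,1

8: G=2,T=0
[3] (2+8,0*2+1+0) = (10,1)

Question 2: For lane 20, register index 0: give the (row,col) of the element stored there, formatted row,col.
L=20=>grp=20>>2=5, tig=20&3=0
[0]=>row 5+0=5  col 0·2+0+0=0

5,0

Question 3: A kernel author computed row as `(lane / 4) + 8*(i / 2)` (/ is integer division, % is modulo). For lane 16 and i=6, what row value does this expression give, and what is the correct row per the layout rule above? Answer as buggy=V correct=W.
`(lane / 4) + 8*(i / 2)`[16,6]->28
L=16->gid=16>>2=4, tid=16&3=0
[6]->row 4+8=12  col 0·2+0+8=8
row: 28 vs 12

buggy=28 correct=12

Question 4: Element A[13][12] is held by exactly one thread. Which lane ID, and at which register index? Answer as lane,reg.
22,6

r=13→G=5,rhi=1  c=12→chi=1,T=2,p=0
L=5*4+2=22  i=1*4+1*2+0=6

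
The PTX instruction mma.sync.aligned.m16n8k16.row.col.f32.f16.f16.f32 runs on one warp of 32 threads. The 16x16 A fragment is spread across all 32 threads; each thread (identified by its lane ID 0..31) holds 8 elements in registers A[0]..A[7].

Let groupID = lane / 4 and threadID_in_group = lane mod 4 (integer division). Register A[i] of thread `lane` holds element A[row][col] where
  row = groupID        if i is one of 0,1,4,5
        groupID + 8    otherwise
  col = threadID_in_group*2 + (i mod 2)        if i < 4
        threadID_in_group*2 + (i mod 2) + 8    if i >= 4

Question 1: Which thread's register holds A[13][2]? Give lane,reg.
r:13=>grp=5,rB=1  c:2=>cB=0,tig=1,lo=0
L=5*4+1=21  i=0*4+1*2+0=2

21,2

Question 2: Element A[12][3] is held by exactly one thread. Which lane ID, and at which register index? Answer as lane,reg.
r=12->g=4,rb=1  c=3->cb=0,t=1,b0=1
L=4*4+1=17  i=0*4+1*2+1=3

17,3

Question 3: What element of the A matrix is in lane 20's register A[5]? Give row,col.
5,9

L=20⇒gr=20>>2=5, th=20&3=0
[5]⇒row 5+0=5  col 0·2+1+8=9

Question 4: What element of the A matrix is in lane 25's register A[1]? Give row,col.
6,3

25: gr=6,th=1
[1] (6+0,1*2+1+0) = (6,3)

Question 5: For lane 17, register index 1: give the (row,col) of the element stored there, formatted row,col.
4,3

17: gr=4,th=1
[1] (4+0,1*2+1+0) = (4,3)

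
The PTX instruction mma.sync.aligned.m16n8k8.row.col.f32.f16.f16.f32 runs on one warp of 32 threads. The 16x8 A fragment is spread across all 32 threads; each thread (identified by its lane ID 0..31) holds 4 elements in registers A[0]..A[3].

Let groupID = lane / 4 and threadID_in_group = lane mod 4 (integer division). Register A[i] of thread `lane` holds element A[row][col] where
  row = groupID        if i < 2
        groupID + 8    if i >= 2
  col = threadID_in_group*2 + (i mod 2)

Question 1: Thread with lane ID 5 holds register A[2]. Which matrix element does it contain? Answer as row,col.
9,2

L=5->gid=5>>2=1, tid=5&3=1
[2]->row 1+8=9  col 1·2+0=2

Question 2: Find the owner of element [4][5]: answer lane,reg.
18,1

r:4=>grp=4,rB=0  c:5=>tig=2,lo=1
L=4*4+2=18  i=0*2+1=1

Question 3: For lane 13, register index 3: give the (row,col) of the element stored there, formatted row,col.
11,3

lane 13: gr=3 (13/4), th=1 (13%4)
i=3: r=3+8=11, c=1*2+1=3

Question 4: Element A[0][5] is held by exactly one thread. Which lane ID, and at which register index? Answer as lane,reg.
2,1

r=0->g=0,rb=0  c=5->t=2,b0=1
L=0*4+2=2  i=0*2+1=1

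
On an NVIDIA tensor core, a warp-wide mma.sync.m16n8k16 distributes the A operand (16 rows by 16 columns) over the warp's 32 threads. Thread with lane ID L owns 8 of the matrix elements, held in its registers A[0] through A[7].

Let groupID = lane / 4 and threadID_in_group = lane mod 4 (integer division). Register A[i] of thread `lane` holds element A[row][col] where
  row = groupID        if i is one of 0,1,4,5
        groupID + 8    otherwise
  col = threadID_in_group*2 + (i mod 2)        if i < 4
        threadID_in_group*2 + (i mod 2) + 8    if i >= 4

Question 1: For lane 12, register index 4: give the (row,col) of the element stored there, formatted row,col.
lane 12→12/4=3, 12 mod 4=0
i=4  r:3+0→3  c:2·0+0+8→8

3,8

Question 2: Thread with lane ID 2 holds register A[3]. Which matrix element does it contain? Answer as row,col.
lane 2=>2/4=0, 2 mod 4=2
i=3  r:0+8=>8  c:2·2+1+0=>5

8,5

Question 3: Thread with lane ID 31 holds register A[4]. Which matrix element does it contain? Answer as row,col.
7,14

lane 31=>31/4=7, 31 mod 4=3
i=4  r:7+0=>7  c:2·3+0+8=>14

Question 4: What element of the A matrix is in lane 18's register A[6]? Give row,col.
L=18->gid=18>>2=4, tid=18&3=2
[6]->row 4+8=12  col 2·2+0+8=12

12,12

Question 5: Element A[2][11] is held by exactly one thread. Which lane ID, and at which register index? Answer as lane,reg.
r=2⇒gr=2,Rb=0  c=11⇒Cb=1,th=1,odd=1
L=2*4+1=9  i=1*4+0*2+1=5

9,5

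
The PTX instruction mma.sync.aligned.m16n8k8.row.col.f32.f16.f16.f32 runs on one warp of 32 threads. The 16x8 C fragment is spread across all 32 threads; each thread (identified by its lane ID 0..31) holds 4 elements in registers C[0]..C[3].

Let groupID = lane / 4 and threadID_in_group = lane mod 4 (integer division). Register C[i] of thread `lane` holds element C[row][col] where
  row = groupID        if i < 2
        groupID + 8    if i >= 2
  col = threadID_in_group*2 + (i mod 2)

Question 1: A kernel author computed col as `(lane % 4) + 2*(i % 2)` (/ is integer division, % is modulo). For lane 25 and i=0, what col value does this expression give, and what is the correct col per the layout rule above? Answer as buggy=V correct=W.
buggy=1 correct=2

`(lane % 4) + 2*(i % 2)`[25,0]->1
lane 25->25/4=6, 25 mod 4=1
i=0  r:6+0->6  c:2·1+0->2
col: 1 vs 2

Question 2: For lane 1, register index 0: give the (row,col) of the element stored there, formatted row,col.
1: g=0,t=1
[0] (0+0,1*2+0) = (0,2)

0,2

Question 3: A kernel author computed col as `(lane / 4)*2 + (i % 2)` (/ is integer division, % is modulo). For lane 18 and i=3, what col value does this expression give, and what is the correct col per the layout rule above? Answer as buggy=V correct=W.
`(lane / 4)*2 + (i % 2)`[18,3]→9
18: G=4,T=2
[3] (4+8,2*2+1) = (12,5)
col: 9 vs 5

buggy=9 correct=5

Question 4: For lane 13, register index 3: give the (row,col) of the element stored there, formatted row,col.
lane 13→13/4=3, 13 mod 4=1
i=3  r:3+8→11  c:2·1+1→3

11,3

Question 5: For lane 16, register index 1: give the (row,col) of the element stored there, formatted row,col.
16: G=4,T=0
[1] (4+0,0*2+1) = (4,1)

4,1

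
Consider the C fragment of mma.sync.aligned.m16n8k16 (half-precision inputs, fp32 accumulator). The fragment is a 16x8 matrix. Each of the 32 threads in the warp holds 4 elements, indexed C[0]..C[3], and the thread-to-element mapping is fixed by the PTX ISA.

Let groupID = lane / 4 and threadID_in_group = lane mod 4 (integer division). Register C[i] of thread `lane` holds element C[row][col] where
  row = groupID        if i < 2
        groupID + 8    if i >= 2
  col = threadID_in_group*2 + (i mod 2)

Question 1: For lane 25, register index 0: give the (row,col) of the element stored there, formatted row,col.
25: gr=6,th=1
[0] (6+0,1*2+0) = (6,2)

6,2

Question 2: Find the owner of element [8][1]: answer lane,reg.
0,3

r=8⇒gr=0,Rb=1  c=1⇒th=0,odd=1
L=0*4+0=0  i=1*2+1=3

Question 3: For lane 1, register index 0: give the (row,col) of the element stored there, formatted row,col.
lane 1->1/4=0, 1 mod 4=1
i=0  r:0+0->0  c:2·1+0->2

0,2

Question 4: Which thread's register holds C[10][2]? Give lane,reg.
9,2

r:10=>grp=2,rB=1  c:2=>tig=1,lo=0
L=2*4+1=9  i=1*2+0=2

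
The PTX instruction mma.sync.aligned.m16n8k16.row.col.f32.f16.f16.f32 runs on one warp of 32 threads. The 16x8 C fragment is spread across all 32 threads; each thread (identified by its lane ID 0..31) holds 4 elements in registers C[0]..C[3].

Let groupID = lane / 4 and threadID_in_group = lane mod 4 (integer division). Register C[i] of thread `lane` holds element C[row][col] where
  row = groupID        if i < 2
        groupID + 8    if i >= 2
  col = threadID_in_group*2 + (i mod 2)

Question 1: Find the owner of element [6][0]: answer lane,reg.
24,0

r: 6->gid=6,r8=0  c: 0->tid=0,i&1=0
L=6*4+0=24  i=0*2+0=0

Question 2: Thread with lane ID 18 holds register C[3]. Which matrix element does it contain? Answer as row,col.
lane 18: gr=4 (18/4), th=2 (18%4)
i=3: r=4+8=12, c=2*2+1=5

12,5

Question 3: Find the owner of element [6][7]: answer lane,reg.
r=6→G=6,rhi=0  c=7→T=3,p=1
L=6*4+3=27  i=0*2+1=1

27,1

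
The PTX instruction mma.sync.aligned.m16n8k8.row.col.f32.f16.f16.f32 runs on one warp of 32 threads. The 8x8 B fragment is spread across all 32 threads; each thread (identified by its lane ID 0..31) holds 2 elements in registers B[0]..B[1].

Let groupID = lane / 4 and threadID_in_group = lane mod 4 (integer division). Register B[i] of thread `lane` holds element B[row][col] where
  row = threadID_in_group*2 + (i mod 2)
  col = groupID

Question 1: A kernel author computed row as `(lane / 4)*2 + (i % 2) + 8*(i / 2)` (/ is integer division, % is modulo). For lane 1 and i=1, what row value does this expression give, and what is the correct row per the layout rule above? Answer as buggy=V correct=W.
`(lane / 4)*2 + (i % 2) + 8*(i / 2)`[1,1]->1
1: g=0,t=1
[1] (1*2+1,0) = (3,0)
row: 1 vs 3

buggy=1 correct=3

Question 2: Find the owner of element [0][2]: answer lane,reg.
8,0

c=2→G=2  r=0→T=0,p=0
L=2*4+0=8  i=0=0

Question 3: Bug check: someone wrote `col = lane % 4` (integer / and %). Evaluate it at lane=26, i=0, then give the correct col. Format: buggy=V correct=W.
`lane % 4`[26,0]->2
lane 26: g=6 (26/4), t=2 (26%4)
i=0: r=2*2+0=4, c=g=6
col: 2 vs 6

buggy=2 correct=6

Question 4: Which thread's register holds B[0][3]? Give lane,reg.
c:3=>grp=3  r:0=>tig=0,lo=0
L=3*4+0=12  i=0=0

12,0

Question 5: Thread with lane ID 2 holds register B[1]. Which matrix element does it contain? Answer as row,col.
lane 2->2/4=0, 2 mod 4=2
i=1  r:2·2+1->5  c:0

5,0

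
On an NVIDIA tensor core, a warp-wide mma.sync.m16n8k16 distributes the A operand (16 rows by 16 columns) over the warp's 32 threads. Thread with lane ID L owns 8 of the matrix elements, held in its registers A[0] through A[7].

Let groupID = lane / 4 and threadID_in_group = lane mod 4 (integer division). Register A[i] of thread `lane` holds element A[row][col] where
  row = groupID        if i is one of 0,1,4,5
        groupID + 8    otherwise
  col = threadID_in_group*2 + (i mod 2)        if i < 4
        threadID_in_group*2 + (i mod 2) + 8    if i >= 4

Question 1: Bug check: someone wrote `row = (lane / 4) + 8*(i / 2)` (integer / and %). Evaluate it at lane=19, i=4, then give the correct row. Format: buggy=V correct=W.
`(lane / 4) + 8*(i / 2)`[19,4]=>20
lane 19=>19/4=4, 19 mod 4=3
i=4  r:4+0=>4  c:2·3+0+8=>14
row: 20 vs 4

buggy=20 correct=4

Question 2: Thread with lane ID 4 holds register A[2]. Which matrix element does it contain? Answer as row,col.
lane 4: grp=1 (4/4), tig=0 (4%4)
i=2: r=1+8=9, c=0*2+0+0=0

9,0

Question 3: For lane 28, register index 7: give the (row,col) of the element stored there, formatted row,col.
15,9

L=28⇒gr=28>>2=7, th=28&3=0
[7]⇒row 7+8=15  col 0·2+1+8=9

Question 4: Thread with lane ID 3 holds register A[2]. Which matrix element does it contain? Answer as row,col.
8,6

lane 3: g=0 (3/4), t=3 (3%4)
i=2: r=0+8=8, c=3*2+0+0=6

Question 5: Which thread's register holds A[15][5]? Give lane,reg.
r=15->g=7,rb=1  c=5->cb=0,t=2,b0=1
L=7*4+2=30  i=0*4+1*2+1=3

30,3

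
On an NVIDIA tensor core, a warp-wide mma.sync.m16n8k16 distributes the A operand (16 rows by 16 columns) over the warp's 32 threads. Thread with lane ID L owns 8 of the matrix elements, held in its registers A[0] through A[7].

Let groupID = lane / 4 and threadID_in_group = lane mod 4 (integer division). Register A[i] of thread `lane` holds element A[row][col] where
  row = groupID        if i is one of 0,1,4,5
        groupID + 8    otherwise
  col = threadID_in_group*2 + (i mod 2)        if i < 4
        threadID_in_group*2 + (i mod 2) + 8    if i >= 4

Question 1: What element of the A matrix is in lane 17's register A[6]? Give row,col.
12,10

lane 17⇒17/4=4, 17 mod 4=1
i=6  r:4+8⇒12  c:2·1+0+8⇒10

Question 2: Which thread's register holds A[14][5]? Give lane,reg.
26,3

r=14⇒gr=6,Rb=1  c=5⇒Cb=0,th=2,odd=1
L=6*4+2=26  i=0*4+1*2+1=3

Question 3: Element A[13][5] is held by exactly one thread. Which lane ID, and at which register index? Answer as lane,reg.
r=13->g=5,rb=1  c=5->cb=0,t=2,b0=1
L=5*4+2=22  i=0*4+1*2+1=3

22,3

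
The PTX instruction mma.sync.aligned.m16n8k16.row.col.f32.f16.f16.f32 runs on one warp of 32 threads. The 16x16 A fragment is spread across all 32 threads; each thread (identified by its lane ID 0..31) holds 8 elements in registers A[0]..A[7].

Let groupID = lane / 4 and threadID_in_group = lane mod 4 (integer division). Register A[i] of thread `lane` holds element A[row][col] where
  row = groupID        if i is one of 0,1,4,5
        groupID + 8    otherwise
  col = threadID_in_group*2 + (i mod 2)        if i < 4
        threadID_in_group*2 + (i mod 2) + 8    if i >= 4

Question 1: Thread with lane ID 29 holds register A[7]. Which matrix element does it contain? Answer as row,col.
29: G=7,T=1
[7] (7+8,1*2+1+8) = (15,11)

15,11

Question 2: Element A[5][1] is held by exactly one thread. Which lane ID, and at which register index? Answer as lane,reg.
r:5=>grp=5,rB=0  c:1=>cB=0,tig=0,lo=1
L=5*4+0=20  i=0*4+0*2+1=1

20,1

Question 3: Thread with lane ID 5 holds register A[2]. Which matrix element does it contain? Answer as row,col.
lane 5: gr=1 (5/4), th=1 (5%4)
i=2: r=1+8=9, c=1*2+0+0=2

9,2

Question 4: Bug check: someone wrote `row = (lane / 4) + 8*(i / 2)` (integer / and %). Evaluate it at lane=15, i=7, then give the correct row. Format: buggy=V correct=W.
`(lane / 4) + 8*(i / 2)`[15,7]->27
L=15->g=15>>2=3, t=15&3=3
[7]->row 3+8=11  col 3·2+1+8=15
row: 27 vs 11

buggy=27 correct=11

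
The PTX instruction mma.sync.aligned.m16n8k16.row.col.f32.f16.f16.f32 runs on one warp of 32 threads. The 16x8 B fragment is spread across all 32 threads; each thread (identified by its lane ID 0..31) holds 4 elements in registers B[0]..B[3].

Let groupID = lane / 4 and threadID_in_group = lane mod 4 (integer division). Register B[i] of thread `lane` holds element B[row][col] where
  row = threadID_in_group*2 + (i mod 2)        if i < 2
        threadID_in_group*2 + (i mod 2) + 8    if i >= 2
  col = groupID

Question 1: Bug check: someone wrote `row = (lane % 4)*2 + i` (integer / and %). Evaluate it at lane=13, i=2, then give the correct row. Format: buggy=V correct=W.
`(lane % 4)*2 + i`[13,2]->4
lane 13: g=3 (13/4), t=1 (13%4)
i=2: r=1*2+0+8=10, c=g=3
row: 4 vs 10

buggy=4 correct=10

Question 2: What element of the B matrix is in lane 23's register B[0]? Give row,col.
6,5

23: gid=5,tid=3
[0] (3*2+0+0,5) = (6,5)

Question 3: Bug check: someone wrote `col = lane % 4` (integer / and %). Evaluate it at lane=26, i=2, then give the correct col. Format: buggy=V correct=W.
buggy=2 correct=6

`lane % 4`[26,2]->2
lane 26: g=6 (26/4), t=2 (26%4)
i=2: r=2*2+0+8=12, c=g=6
col: 2 vs 6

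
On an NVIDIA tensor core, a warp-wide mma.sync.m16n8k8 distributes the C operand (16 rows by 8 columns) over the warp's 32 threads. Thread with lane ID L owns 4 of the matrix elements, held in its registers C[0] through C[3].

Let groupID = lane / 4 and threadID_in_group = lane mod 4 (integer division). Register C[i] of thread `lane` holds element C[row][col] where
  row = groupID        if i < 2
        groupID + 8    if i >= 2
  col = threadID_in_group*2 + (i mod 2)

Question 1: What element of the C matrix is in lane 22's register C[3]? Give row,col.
lane 22: G=5 (22/4), T=2 (22%4)
i=3: r=5+8=13, c=2*2+1=5

13,5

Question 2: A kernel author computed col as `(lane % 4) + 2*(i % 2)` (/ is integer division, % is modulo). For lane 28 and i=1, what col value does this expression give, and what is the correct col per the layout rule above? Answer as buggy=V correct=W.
buggy=2 correct=1

`(lane % 4) + 2*(i % 2)`[28,1]->2
28: g=7,t=0
[1] (7+0,0*2+1) = (7,1)
col: 2 vs 1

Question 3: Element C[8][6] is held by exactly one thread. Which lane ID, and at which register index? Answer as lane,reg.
r=8->g=0,rb=1  c=6->t=3,b0=0
L=0*4+3=3  i=1*2+0=2

3,2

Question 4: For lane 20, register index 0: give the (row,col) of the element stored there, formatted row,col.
lane 20: G=5 (20/4), T=0 (20%4)
i=0: r=5+0=5, c=0*2+0=0

5,0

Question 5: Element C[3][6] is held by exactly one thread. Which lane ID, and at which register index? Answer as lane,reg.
15,0

r:3=>grp=3,rB=0  c:6=>tig=3,lo=0
L=3*4+3=15  i=0*2+0=0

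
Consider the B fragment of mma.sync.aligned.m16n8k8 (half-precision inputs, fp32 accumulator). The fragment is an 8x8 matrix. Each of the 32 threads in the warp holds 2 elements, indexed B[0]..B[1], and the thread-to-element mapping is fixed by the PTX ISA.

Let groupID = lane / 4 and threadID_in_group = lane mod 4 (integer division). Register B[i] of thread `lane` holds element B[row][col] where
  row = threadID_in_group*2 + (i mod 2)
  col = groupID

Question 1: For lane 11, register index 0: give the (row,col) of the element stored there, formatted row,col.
6,2

L=11→G=11>>2=2, T=11&3=3
[0]→row 3·2+0=6  col G=2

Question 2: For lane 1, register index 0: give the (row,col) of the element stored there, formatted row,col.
2,0

lane 1=>1/4=0, 1 mod 4=1
i=0  r:2·1+0=>2  c:0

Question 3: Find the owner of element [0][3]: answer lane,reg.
12,0

c=3→G=3  r=0→T=0,p=0
L=3*4+0=12  i=0=0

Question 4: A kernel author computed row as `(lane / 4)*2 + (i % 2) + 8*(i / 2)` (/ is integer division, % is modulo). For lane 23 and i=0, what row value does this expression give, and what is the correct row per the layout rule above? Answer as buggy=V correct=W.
`(lane / 4)*2 + (i % 2) + 8*(i / 2)`[23,0]⇒10
lane 23: gr=5 (23/4), th=3 (23%4)
i=0: r=3*2+0=6, c=gr=5
row: 10 vs 6

buggy=10 correct=6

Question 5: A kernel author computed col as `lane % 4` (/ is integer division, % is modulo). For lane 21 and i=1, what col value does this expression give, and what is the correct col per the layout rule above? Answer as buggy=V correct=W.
buggy=1 correct=5

`lane % 4`[21,1]→1
lane 21: G=5 (21/4), T=1 (21%4)
i=1: r=1*2+1=3, c=G=5
col: 1 vs 5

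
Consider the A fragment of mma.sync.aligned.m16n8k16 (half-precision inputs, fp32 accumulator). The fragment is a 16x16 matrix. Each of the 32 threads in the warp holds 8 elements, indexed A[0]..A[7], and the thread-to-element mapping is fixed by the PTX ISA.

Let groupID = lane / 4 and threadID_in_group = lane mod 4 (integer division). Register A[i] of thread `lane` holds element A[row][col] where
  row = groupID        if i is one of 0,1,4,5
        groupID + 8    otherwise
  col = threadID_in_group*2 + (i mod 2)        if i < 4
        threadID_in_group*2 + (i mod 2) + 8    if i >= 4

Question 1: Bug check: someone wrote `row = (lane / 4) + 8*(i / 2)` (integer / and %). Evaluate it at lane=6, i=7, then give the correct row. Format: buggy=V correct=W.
buggy=25 correct=9

`(lane / 4) + 8*(i / 2)`[6,7]->25
6: gid=1,tid=2
[7] (1+8,2*2+1+8) = (9,13)
row: 25 vs 9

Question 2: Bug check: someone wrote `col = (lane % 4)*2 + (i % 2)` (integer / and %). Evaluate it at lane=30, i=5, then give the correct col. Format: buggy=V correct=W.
`(lane % 4)*2 + (i % 2)`[30,5]->5
lane 30->30/4=7, 30 mod 4=2
i=5  r:7+0->7  c:2·2+1+8->13
col: 5 vs 13

buggy=5 correct=13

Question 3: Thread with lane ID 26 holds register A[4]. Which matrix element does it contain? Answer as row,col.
6,12

lane 26->26/4=6, 26 mod 4=2
i=4  r:6+0->6  c:2·2+0+8->12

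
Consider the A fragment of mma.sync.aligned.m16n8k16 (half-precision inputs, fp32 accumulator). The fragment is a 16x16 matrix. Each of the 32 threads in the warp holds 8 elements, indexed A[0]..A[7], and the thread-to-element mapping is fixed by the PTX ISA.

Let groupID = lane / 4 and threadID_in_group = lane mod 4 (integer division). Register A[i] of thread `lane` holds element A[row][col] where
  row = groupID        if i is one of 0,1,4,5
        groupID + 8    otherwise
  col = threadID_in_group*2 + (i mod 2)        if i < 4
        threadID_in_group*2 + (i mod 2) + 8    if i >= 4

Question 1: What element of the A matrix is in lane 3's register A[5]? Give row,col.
0,15

lane 3->3/4=0, 3 mod 4=3
i=5  r:0+0->0  c:2·3+1+8->15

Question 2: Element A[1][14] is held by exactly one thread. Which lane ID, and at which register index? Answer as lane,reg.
7,4

r=1→G=1,rhi=0  c=14→chi=1,T=3,p=0
L=1*4+3=7  i=1*4+0*2+0=4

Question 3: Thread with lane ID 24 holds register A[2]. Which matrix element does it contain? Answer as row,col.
14,0

L=24→G=24>>2=6, T=24&3=0
[2]→row 6+8=14  col 0·2+0+0=0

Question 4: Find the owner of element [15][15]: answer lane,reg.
r: 15->gid=7,r8=1  c: 15->c8=1,tid=3,i&1=1
L=7*4+3=31  i=1*4+1*2+1=7

31,7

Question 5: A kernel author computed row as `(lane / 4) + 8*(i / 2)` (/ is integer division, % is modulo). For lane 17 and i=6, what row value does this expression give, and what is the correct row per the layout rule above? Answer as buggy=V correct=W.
buggy=28 correct=12

`(lane / 4) + 8*(i / 2)`[17,6]->28
lane 17: gid=4 (17/4), tid=1 (17%4)
i=6: r=4+8=12, c=1*2+0+8=10
row: 28 vs 12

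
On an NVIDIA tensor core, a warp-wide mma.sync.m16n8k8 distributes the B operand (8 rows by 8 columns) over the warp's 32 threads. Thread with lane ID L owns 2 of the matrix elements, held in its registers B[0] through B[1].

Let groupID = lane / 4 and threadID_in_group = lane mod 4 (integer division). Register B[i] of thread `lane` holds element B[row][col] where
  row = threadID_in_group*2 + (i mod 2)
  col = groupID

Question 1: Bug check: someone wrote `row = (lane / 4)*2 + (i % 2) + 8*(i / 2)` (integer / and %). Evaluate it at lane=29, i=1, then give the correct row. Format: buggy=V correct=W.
buggy=15 correct=3

`(lane / 4)*2 + (i % 2) + 8*(i / 2)`[29,1]->15
lane 29->29/4=7, 29 mod 4=1
i=1  r:2·1+1->3  c:7
row: 15 vs 3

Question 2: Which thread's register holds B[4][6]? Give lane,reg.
c=6⇒gr=6  r=4⇒th=2,odd=0
L=6*4+2=26  i=0=0

26,0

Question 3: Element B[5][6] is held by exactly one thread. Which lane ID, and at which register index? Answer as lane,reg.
26,1

c:6=>grp=6  r:5=>tig=2,lo=1
L=6*4+2=26  i=1=1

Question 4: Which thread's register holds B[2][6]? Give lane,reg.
c: 6->gid=6  r: 2->tid=1,i&1=0
L=6*4+1=25  i=0=0

25,0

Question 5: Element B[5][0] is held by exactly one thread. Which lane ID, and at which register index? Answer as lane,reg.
2,1

c=0->g=0  r=5->t=2,b0=1
L=0*4+2=2  i=1=1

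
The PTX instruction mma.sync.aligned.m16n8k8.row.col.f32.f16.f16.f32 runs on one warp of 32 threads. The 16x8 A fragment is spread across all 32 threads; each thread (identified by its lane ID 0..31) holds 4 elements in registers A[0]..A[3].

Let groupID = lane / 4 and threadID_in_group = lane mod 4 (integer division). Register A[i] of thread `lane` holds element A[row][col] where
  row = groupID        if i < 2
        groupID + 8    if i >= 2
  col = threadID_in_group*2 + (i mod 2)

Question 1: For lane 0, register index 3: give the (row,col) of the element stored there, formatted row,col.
8,1

L=0->gid=0>>2=0, tid=0&3=0
[3]->row 0+8=8  col 0·2+1=1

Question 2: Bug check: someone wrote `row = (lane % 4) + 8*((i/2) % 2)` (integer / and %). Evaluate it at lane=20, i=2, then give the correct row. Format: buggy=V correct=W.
`(lane % 4) + 8*((i/2) % 2)`[20,2]->8
20: gid=5,tid=0
[2] (5+8,0*2+0) = (13,0)
row: 8 vs 13

buggy=8 correct=13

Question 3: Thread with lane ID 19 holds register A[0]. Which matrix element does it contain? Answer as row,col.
L=19=>grp=19>>2=4, tig=19&3=3
[0]=>row 4+0=4  col 3·2+0=6

4,6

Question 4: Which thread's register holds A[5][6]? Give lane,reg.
23,0

r=5->g=5,rb=0  c=6->t=3,b0=0
L=5*4+3=23  i=0*2+0=0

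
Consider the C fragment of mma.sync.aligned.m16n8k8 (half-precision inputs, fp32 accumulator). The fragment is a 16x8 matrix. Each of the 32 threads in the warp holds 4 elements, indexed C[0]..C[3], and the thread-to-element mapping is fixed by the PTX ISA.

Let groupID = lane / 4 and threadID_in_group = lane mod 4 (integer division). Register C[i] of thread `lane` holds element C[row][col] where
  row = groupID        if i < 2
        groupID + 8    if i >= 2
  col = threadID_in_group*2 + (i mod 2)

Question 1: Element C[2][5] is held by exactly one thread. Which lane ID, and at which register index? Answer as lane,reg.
10,1

r=2→G=2,rhi=0  c=5→T=2,p=1
L=2*4+2=10  i=0*2+1=1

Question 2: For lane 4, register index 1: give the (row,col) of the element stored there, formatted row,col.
lane 4->4/4=1, 4 mod 4=0
i=1  r:1+0->1  c:2·0+1->1

1,1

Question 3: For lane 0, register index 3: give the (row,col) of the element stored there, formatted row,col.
8,1

lane 0⇒0/4=0, 0 mod 4=0
i=3  r:0+8⇒8  c:2·0+1⇒1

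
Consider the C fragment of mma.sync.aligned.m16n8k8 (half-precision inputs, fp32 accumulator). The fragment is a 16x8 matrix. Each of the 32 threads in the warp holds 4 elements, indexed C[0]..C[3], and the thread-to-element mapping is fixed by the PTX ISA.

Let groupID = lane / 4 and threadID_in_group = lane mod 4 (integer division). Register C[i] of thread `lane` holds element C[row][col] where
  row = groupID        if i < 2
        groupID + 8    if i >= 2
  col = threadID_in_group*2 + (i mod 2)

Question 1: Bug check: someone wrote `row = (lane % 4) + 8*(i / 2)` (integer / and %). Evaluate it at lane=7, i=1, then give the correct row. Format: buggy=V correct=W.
buggy=3 correct=1

`(lane % 4) + 8*(i / 2)`[7,1]->3
7: g=1,t=3
[1] (1+0,3*2+1) = (1,7)
row: 3 vs 1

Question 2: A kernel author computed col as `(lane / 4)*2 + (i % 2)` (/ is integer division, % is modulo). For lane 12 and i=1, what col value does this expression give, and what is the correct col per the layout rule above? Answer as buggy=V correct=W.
`(lane / 4)*2 + (i % 2)`[12,1]->7
lane 12->12/4=3, 12 mod 4=0
i=1  r:3+0->3  c:2·0+1->1
col: 7 vs 1

buggy=7 correct=1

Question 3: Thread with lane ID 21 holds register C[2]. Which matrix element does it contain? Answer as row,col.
21: gid=5,tid=1
[2] (5+8,1*2+0) = (13,2)

13,2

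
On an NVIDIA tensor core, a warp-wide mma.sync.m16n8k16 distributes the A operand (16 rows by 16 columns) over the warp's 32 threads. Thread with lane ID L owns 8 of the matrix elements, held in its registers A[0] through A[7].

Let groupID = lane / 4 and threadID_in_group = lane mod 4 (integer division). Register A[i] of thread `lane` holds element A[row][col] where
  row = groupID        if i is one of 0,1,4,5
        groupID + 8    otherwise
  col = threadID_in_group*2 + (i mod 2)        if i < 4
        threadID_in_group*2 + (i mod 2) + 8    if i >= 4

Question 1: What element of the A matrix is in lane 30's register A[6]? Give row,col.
lane 30=>30/4=7, 30 mod 4=2
i=6  r:7+8=>15  c:2·2+0+8=>12

15,12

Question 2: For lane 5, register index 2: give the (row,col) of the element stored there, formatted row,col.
9,2

5: G=1,T=1
[2] (1+8,1*2+0+0) = (9,2)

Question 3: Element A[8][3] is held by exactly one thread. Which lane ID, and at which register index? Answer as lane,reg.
1,3

r:8=>grp=0,rB=1  c:3=>cB=0,tig=1,lo=1
L=0*4+1=1  i=0*4+1*2+1=3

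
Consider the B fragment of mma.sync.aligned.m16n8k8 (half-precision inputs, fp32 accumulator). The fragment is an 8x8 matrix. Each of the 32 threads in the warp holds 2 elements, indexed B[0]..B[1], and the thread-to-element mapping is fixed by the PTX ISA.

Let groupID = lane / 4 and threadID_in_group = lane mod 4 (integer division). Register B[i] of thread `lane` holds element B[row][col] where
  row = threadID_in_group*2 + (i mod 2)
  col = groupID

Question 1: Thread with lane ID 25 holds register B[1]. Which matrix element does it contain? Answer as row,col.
3,6

L=25=>grp=25>>2=6, tig=25&3=1
[1]=>row 1·2+1=3  col grp=6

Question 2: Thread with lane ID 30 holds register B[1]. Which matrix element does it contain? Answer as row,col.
lane 30=>30/4=7, 30 mod 4=2
i=1  r:2·2+1=>5  c:7

5,7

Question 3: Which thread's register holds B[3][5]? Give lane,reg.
21,1

c=5→G=5  r=3→T=1,p=1
L=5*4+1=21  i=1=1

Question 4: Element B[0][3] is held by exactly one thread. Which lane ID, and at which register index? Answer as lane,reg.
c=3⇒gr=3  r=0⇒th=0,odd=0
L=3*4+0=12  i=0=0

12,0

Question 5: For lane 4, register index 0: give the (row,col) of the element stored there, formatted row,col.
0,1

4: gid=1,tid=0
[0] (0*2+0,1) = (0,1)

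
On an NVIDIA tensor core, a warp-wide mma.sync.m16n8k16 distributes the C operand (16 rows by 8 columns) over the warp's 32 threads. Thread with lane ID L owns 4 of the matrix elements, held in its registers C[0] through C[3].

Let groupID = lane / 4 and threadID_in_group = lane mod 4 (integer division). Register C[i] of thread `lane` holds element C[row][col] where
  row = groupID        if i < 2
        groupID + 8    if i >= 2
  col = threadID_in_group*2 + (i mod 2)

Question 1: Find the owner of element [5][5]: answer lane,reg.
r=5⇒gr=5,Rb=0  c=5⇒th=2,odd=1
L=5*4+2=22  i=0*2+1=1

22,1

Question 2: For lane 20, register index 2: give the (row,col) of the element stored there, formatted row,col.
lane 20->20/4=5, 20 mod 4=0
i=2  r:5+8->13  c:2·0+0->0

13,0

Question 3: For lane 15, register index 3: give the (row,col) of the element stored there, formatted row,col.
L=15→G=15>>2=3, T=15&3=3
[3]→row 3+8=11  col 3·2+1=7

11,7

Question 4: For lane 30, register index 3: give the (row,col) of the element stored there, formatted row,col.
15,5

30: g=7,t=2
[3] (7+8,2*2+1) = (15,5)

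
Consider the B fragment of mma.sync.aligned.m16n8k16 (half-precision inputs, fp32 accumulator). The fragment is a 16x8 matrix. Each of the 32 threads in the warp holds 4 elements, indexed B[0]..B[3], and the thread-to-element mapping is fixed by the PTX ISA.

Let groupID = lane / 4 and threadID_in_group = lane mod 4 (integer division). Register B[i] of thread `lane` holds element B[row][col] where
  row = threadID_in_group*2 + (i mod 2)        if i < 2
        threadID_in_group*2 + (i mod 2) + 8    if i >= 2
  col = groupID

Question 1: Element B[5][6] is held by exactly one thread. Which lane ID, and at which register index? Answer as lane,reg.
c=6⇒gr=6  r=5⇒Rb=0,th=2,odd=1
L=6*4+2=26  i=0*2+1=1

26,1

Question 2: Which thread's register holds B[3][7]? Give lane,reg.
c=7⇒gr=7  r=3⇒Rb=0,th=1,odd=1
L=7*4+1=29  i=0*2+1=1

29,1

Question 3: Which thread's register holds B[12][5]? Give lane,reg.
22,2

c:5=>grp=5  r:12=>rB=1,tig=2,lo=0
L=5*4+2=22  i=1*2+0=2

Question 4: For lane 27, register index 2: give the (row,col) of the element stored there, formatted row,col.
27: g=6,t=3
[2] (3*2+0+8,6) = (14,6)

14,6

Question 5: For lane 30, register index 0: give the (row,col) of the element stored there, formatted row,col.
lane 30: G=7 (30/4), T=2 (30%4)
i=0: r=2*2+0+0=4, c=G=7

4,7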